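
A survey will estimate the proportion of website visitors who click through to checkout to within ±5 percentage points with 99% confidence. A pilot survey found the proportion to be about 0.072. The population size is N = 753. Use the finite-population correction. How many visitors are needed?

For a proportion with margin E = 0.05 at 99% confidence, z = 2.576.
n = p̂(1−p̂)(z/E)² = 0.072 × 0.928 × (2.576/0.05)² = 177.35 — call this n₀.
Finite-population correction with N = 753: n = n₀ / (1 + (n₀−1)/N) = 177.35 / 1.234 = 143.72
Round up: n = 144.

144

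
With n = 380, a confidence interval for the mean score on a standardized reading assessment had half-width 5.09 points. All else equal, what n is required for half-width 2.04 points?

Margin of error scales as 1/√n, so n₂ = n₁·(E₁/E₂)².
n₂ = 380 × (5.09/2.04)² = 380 × 6.226 = 2365.88
Round up: n₂ = 2366.

2366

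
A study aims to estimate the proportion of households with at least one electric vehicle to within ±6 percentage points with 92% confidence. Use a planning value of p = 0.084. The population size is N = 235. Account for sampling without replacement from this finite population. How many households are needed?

52

For a proportion with margin E = 0.06 at 92% confidence, z = 1.751.
n = p̂(1−p̂)(z/E)² = 0.084 × 0.916 × (1.751/0.06)² = 65.53 — call this n₀.
Finite-population correction with N = 235: n = n₀ / (1 + (n₀−1)/N) = 65.53 / 1.275 = 51.40
Round up: n = 52.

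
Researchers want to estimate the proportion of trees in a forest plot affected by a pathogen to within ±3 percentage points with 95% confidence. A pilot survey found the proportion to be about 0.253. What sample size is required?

n = 807

For a proportion with margin E = 0.03 at 95% confidence, z = 1.960.
n = p̂(1−p̂)(z/E)² = 0.253 × 0.747 × (1.960/0.03)² = 806.70
Round up: n = 807.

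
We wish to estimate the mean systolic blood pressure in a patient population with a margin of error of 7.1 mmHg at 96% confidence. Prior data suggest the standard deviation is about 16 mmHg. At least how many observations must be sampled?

22

For a mean, the margin of error is E = z·σ/√n, so n = (zσ/E)².
At 96% confidence, z = 2.054.
n = (2.054 × 16 / 7.1)² = 21.43
Round up: n = 22.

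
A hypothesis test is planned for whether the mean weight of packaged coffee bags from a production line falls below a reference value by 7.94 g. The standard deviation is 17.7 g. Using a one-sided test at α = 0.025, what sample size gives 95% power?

For a one-sample z-test, n = ((z_α + z_β)·σ/δ)².
z_α = 1.960 (one-sided α = 0.025); z_β = 1.645 (power 95% → β = 0.05).
n = (3.605 × 17.7 / 7.94)² = 64.58
Round up: n = 65.

65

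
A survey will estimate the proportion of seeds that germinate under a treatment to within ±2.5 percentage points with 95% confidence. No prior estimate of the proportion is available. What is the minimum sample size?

1537

For a proportion with margin E = 0.025 at 95% confidence, z = 1.960.
With no prior estimate, use p = 0.5, which maximizes p(1−p) at 0.25.
n = 0.25 × (z/E)² = 0.25 × (1.960/0.025)² = 1536.64
Round up: n = 1537.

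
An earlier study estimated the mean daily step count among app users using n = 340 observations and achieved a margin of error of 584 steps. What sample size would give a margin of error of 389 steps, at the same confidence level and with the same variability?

767

Margin of error scales as 1/√n, so n₂ = n₁·(E₁/E₂)².
n₂ = 340 × (584/389)² = 340 × 2.254 = 766.36
Round up: n₂ = 767.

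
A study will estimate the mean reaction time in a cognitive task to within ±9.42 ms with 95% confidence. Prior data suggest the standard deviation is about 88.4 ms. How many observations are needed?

For a mean, the margin of error is E = z·σ/√n, so n = (zσ/E)².
At 95% confidence, z = 1.960.
n = (1.960 × 88.4 / 9.42)² = 338.31
Round up: n = 339.

339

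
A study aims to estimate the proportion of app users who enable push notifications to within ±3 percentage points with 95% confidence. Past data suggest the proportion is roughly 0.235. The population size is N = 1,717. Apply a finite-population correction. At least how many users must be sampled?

For a proportion with margin E = 0.03 at 95% confidence, z = 1.960.
n = p̂(1−p̂)(z/E)² = 0.235 × 0.765 × (1.960/0.03)² = 767.36 — call this n₀.
Finite-population correction with N = 1,717: n = n₀ / (1 + (n₀−1)/N) = 767.36 / 1.446 = 530.68
Round up: n = 531.

531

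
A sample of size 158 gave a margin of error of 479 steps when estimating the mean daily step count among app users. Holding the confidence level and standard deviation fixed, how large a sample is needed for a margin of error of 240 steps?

Margin of error scales as 1/√n, so n₂ = n₁·(E₁/E₂)².
n₂ = 158 × (479/240)² = 158 × 3.983 = 629.31
Round up: n₂ = 630.

630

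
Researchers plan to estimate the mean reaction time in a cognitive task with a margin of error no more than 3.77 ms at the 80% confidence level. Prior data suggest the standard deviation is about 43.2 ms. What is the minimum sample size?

216

For a mean, the margin of error is E = z·σ/√n, so n = (zσ/E)².
At 80% confidence, z = 1.282.
n = (1.282 × 43.2 / 3.77)² = 215.80
Round up: n = 216.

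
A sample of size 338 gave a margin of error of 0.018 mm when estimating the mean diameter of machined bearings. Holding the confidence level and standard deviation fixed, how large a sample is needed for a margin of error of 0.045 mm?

55

Margin of error scales as 1/√n, so n₂ = n₁·(E₁/E₂)².
n₂ = 338 × (0.018/0.045)² = 338 × 0.16 = 54.08
Round up: n₂ = 55.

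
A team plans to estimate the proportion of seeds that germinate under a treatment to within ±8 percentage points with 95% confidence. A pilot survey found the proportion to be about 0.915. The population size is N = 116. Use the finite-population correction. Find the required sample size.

For a proportion with margin E = 0.08 at 95% confidence, z = 1.960.
n = p̂(1−p̂)(z/E)² = 0.915 × 0.085 × (1.960/0.08)² = 46.68 — call this n₀.
Finite-population correction with N = 116: n = n₀ / (1 + (n₀−1)/N) = 46.68 / 1.394 = 33.49
Round up: n = 34.

34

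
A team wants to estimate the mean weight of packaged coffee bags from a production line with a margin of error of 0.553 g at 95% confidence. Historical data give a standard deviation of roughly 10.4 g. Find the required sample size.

n = 1359

For a mean, the margin of error is E = z·σ/√n, so n = (zσ/E)².
At 95% confidence, z = 1.960.
n = (1.960 × 10.4 / 0.553)² = 1358.72
Round up: n = 1359.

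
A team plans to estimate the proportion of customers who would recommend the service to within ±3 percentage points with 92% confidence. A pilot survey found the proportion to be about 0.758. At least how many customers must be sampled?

For a proportion with margin E = 0.03 at 92% confidence, z = 1.751.
n = p̂(1−p̂)(z/E)² = 0.758 × 0.242 × (1.751/0.03)² = 624.91
Round up: n = 625.

625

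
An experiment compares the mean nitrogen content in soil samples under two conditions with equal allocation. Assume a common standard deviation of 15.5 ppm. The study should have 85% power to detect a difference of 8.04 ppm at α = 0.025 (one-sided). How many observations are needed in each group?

67 per group

For two equal groups, n per group = 2·((z_α + z_β)·σ/δ)².
z_α = 1.960; z_β = 1.036 (power 85%).
n = 2 × (2.996 × 15.5 / 8.04)² = 2 × 33.36 = 66.72
Round up: n = 67 per group.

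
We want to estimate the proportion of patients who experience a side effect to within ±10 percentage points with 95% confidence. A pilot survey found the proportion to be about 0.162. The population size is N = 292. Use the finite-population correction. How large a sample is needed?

45

For a proportion with margin E = 0.1 at 95% confidence, z = 1.960.
n = p̂(1−p̂)(z/E)² = 0.162 × 0.838 × (1.960/0.1)² = 52.15 — call this n₀.
Finite-population correction with N = 292: n = n₀ / (1 + (n₀−1)/N) = 52.15 / 1.175 = 44.38
Round up: n = 45.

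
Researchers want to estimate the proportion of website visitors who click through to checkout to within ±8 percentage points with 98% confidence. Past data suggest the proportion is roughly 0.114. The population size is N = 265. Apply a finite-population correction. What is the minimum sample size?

For a proportion with margin E = 0.08 at 98% confidence, z = 2.326.
n = p̂(1−p̂)(z/E)² = 0.114 × 0.886 × (2.326/0.08)² = 85.38 — call this n₀.
Finite-population correction with N = 265: n = n₀ / (1 + (n₀−1)/N) = 85.38 / 1.318 = 64.78
Round up: n = 65.

65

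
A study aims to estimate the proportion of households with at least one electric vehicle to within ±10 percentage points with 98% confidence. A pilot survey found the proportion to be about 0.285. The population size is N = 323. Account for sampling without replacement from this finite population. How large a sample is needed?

83

For a proportion with margin E = 0.1 at 98% confidence, z = 2.326.
n = p̂(1−p̂)(z/E)² = 0.285 × 0.715 × (2.326/0.1)² = 110.25 — call this n₀.
Finite-population correction with N = 323: n = n₀ / (1 + (n₀−1)/N) = 110.25 / 1.338 = 82.40
Round up: n = 83.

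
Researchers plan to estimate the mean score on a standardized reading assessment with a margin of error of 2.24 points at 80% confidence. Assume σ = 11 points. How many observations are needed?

For a mean, the margin of error is E = z·σ/√n, so n = (zσ/E)².
At 80% confidence, z = 1.282.
n = (1.282 × 11 / 2.24)² = 39.63
Round up: n = 40.

40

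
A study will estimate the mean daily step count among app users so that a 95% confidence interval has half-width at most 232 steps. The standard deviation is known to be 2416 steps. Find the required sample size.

For a mean, the margin of error is E = z·σ/√n, so n = (zσ/E)².
At 95% confidence, z = 1.960.
n = (1.960 × 2416 / 232)² = 416.61
Round up: n = 417.

417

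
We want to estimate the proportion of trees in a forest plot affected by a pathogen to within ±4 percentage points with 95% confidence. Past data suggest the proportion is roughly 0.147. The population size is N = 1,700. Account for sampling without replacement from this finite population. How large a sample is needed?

For a proportion with margin E = 0.04 at 95% confidence, z = 1.960.
n = p̂(1−p̂)(z/E)² = 0.147 × 0.853 × (1.960/0.04)² = 301.06 — call this n₀.
Finite-population correction with N = 1,700: n = n₀ / (1 + (n₀−1)/N) = 301.06 / 1.177 = 255.79
Round up: n = 256.

256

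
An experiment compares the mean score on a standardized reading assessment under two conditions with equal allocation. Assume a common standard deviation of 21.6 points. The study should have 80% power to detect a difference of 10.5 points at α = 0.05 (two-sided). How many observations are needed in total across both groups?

134 total

For two equal groups, n per group = 2·((z_{α/2} + z_β)·σ/δ)².
z_{α/2} = 1.960; z_β = 0.842 (power 80%).
n = 2 × (2.802 × 21.6 / 10.5)² = 2 × 33.23 = 66.46
Round up: n = 67 per group.
Total across both groups: 2 × 67 = 134.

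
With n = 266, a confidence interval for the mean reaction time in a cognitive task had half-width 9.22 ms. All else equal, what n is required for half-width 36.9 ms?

Margin of error scales as 1/√n, so n₂ = n₁·(E₁/E₂)².
n₂ = 266 × (9.22/36.9)² = 266 × 0.06243 = 16.61
Round up: n₂ = 17.

17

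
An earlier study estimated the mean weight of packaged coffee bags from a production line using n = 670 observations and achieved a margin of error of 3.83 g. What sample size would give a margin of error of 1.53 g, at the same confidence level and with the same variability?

4199

Margin of error scales as 1/√n, so n₂ = n₁·(E₁/E₂)².
n₂ = 670 × (3.83/1.53)² = 670 × 6.266 = 4198.22
Round up: n₂ = 4199.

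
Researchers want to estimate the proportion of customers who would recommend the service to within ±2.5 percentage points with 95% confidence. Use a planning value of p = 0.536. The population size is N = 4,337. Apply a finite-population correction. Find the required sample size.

1131

For a proportion with margin E = 0.025 at 95% confidence, z = 1.960.
n = p̂(1−p̂)(z/E)² = 0.536 × 0.464 × (1.960/0.025)² = 1528.67 — call this n₀.
Finite-population correction with N = 4,337: n = n₀ / (1 + (n₀−1)/N) = 1528.67 / 1.352 = 1130.67
Round up: n = 1131.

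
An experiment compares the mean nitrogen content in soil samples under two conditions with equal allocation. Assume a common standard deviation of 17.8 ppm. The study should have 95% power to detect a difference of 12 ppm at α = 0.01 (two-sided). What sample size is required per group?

79 per group

For two equal groups, n per group = 2·((z_{α/2} + z_β)·σ/δ)².
z_{α/2} = 2.576; z_β = 1.645 (power 95%).
n = 2 × (4.221 × 17.8 / 12)² = 2 × 39.20 = 78.40
Round up: n = 79 per group.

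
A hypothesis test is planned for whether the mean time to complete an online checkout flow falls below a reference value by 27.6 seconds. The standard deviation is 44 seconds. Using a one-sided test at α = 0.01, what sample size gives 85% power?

For a one-sample z-test, n = ((z_α + z_β)·σ/δ)².
z_α = 2.326 (one-sided α = 0.01); z_β = 1.036 (power 85% → β = 0.15).
n = (3.362 × 44 / 27.6)² = 28.73
Round up: n = 29.

29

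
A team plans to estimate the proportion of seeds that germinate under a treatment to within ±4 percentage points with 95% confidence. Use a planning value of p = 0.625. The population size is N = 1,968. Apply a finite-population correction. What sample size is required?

n = 438

For a proportion with margin E = 0.04 at 95% confidence, z = 1.960.
n = p̂(1−p̂)(z/E)² = 0.625 × 0.375 × (1.960/0.04)² = 562.73 — call this n₀.
Finite-population correction with N = 1,968: n = n₀ / (1 + (n₀−1)/N) = 562.73 / 1.285 = 437.92
Round up: n = 438.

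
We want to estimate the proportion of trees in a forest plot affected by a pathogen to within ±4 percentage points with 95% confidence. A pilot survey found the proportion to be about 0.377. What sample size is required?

For a proportion with margin E = 0.04 at 95% confidence, z = 1.960.
n = p̂(1−p̂)(z/E)² = 0.377 × 0.623 × (1.960/0.04)² = 563.93
Round up: n = 564.

n = 564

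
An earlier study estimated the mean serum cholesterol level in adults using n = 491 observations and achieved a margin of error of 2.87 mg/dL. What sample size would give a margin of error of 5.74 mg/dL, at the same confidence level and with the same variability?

n = 123

Margin of error scales as 1/√n, so n₂ = n₁·(E₁/E₂)².
n₂ = 491 × (2.87/5.74)² = 491 × 0.25 = 122.75
Round up: n₂ = 123.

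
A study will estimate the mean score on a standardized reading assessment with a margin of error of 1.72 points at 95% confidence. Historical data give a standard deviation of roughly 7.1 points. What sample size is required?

For a mean, the margin of error is E = z·σ/√n, so n = (zσ/E)².
At 95% confidence, z = 1.960.
n = (1.960 × 7.1 / 1.72)² = 65.46
Round up: n = 66.

66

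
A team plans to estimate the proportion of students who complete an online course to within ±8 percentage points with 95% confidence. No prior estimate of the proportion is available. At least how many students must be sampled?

151

For a proportion with margin E = 0.08 at 95% confidence, z = 1.960.
With no prior estimate, use p = 0.5, which maximizes p(1−p) at 0.25.
n = 0.25 × (z/E)² = 0.25 × (1.960/0.08)² = 150.06
Round up: n = 151.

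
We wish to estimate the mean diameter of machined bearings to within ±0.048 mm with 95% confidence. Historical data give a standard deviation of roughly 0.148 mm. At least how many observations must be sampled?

37

For a mean, the margin of error is E = z·σ/√n, so n = (zσ/E)².
At 95% confidence, z = 1.960.
n = (1.960 × 0.148 / 0.048)² = 36.52
Round up: n = 37.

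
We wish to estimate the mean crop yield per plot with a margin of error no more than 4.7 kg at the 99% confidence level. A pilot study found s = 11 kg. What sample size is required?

37

For a mean, the margin of error is E = z·σ/√n, so n = (zσ/E)².
At 99% confidence, z = 2.576.
n = (2.576 × 11 / 4.7)² = 36.35
Round up: n = 37.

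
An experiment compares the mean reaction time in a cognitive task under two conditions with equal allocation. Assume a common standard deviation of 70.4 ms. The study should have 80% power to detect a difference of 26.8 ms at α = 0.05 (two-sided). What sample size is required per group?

For two equal groups, n per group = 2·((z_{α/2} + z_β)·σ/δ)².
z_{α/2} = 1.960; z_β = 0.842 (power 80%).
n = 2 × (2.802 × 70.4 / 26.8)² = 2 × 54.18 = 108.36
Round up: n = 109 per group.

109 per group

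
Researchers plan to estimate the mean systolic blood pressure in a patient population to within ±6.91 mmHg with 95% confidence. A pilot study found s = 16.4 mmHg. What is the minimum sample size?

For a mean, the margin of error is E = z·σ/√n, so n = (zσ/E)².
At 95% confidence, z = 1.960.
n = (1.960 × 16.4 / 6.91)² = 21.64
Round up: n = 22.

22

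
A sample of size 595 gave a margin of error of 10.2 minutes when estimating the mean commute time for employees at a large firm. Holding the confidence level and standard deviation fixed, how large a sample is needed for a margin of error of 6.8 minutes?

1339

Margin of error scales as 1/√n, so n₂ = n₁·(E₁/E₂)².
n₂ = 595 × (10.2/6.8)² = 595 × 2.25 = 1338.75
Round up: n₂ = 1339.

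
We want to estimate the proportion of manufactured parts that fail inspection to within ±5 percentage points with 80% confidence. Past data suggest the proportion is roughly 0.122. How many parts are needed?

71

For a proportion with margin E = 0.05 at 80% confidence, z = 1.282.
n = p̂(1−p̂)(z/E)² = 0.122 × 0.878 × (1.282/0.05)² = 70.42
Round up: n = 71.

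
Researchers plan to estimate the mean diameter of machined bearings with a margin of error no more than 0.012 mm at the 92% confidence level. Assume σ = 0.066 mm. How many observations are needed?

For a mean, the margin of error is E = z·σ/√n, so n = (zσ/E)².
At 92% confidence, z = 1.751.
n = (1.751 × 0.066 / 0.012)² = 92.75
Round up: n = 93.

n = 93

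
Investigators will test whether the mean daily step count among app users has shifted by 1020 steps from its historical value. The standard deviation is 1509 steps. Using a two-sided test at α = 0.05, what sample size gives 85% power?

n = 20

For a one-sample z-test, n = ((z_{α/2} + z_β)·σ/δ)².
z_{α/2} = 1.960 (two-sided α = 0.05); z_β = 1.036 (power 85% → β = 0.15).
n = (2.996 × 1509 / 1020)² = 19.65
Round up: n = 20.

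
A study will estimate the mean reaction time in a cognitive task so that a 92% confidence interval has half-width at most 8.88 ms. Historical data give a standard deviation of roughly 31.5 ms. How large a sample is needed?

n = 39

For a mean, the margin of error is E = z·σ/√n, so n = (zσ/E)².
At 92% confidence, z = 1.751.
n = (1.751 × 31.5 / 8.88)² = 38.58
Round up: n = 39.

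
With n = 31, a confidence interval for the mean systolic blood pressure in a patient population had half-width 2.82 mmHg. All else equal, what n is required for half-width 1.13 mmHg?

Margin of error scales as 1/√n, so n₂ = n₁·(E₁/E₂)².
n₂ = 31 × (2.82/1.13)² = 31 × 6.228 = 193.07
Round up: n₂ = 194.

194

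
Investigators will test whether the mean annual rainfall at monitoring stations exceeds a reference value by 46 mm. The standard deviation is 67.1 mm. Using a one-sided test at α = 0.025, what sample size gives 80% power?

n = 17

For a one-sample z-test, n = ((z_α + z_β)·σ/δ)².
z_α = 1.960 (one-sided α = 0.025); z_β = 0.842 (power 80% → β = 0.2).
n = (2.802 × 67.1 / 46)² = 16.71
Round up: n = 17.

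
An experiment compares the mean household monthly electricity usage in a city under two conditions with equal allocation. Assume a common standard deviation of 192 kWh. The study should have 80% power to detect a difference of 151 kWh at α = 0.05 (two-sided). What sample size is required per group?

For two equal groups, n per group = 2·((z_{α/2} + z_β)·σ/δ)².
z_{α/2} = 1.960; z_β = 0.842 (power 80%).
n = 2 × (2.802 × 192 / 151)² = 2 × 12.69 = 25.38
Round up: n = 26 per group.

26 per group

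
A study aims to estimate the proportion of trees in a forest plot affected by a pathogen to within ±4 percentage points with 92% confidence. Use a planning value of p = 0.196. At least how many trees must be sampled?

302

For a proportion with margin E = 0.04 at 92% confidence, z = 1.751.
n = p̂(1−p̂)(z/E)² = 0.196 × 0.804 × (1.751/0.04)² = 301.97
Round up: n = 302.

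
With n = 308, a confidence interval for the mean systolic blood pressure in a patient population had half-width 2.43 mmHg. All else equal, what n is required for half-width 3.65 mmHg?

137

Margin of error scales as 1/√n, so n₂ = n₁·(E₁/E₂)².
n₂ = 308 × (2.43/3.65)² = 308 × 0.4432 = 136.51
Round up: n₂ = 137.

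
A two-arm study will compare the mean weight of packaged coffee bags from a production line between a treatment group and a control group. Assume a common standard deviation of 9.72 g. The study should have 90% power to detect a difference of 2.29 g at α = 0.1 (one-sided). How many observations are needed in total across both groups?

474 total

For two equal groups, n per group = 2·((z_α + z_β)·σ/δ)².
z_α = 1.282; z_β = 1.282 (power 90%).
n = 2 × (2.564 × 9.72 / 2.29)² = 2 × 118.44 = 236.88
Round up: n = 237 per group.
Total across both groups: 2 × 237 = 474.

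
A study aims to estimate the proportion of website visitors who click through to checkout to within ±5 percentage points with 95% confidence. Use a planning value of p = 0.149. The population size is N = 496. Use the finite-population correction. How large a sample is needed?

141

For a proportion with margin E = 0.05 at 95% confidence, z = 1.960.
n = p̂(1−p̂)(z/E)² = 0.149 × 0.851 × (1.960/0.05)² = 194.84 — call this n₀.
Finite-population correction with N = 496: n = n₀ / (1 + (n₀−1)/N) = 194.84 / 1.391 = 140.07
Round up: n = 141.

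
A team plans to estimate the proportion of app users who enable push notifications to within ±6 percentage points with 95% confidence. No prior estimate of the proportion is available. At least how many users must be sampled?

For a proportion with margin E = 0.06 at 95% confidence, z = 1.960.
With no prior estimate, use p = 0.5, which maximizes p(1−p) at 0.25.
n = 0.25 × (z/E)² = 0.25 × (1.960/0.06)² = 266.78
Round up: n = 267.

267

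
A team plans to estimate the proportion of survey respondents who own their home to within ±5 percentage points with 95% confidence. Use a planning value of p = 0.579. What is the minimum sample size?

375

For a proportion with margin E = 0.05 at 95% confidence, z = 1.960.
n = p̂(1−p̂)(z/E)² = 0.579 × 0.421 × (1.960/0.05)² = 374.57
Round up: n = 375.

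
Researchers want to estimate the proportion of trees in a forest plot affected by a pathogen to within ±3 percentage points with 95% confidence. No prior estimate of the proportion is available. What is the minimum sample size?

1068

For a proportion with margin E = 0.03 at 95% confidence, z = 1.960.
With no prior estimate, use p = 0.5, which maximizes p(1−p) at 0.25.
n = 0.25 × (z/E)² = 0.25 × (1.960/0.03)² = 1067.11
Round up: n = 1068.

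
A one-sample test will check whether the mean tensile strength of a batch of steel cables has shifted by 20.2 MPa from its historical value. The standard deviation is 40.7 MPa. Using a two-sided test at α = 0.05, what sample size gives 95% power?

For a one-sample z-test, n = ((z_{α/2} + z_β)·σ/δ)².
z_{α/2} = 1.960 (two-sided α = 0.05); z_β = 1.645 (power 95% → β = 0.05).
n = (3.605 × 40.7 / 20.2)² = 52.76
Round up: n = 53.

53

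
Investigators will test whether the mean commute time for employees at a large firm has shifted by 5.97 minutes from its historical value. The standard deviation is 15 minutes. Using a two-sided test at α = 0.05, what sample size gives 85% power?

n = 57

For a one-sample z-test, n = ((z_{α/2} + z_β)·σ/δ)².
z_{α/2} = 1.960 (two-sided α = 0.05); z_β = 1.036 (power 85% → β = 0.15).
n = (2.996 × 15 / 5.97)² = 56.67
Round up: n = 57.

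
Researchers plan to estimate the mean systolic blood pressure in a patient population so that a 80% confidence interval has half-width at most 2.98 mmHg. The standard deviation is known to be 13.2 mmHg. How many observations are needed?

n = 33

For a mean, the margin of error is E = z·σ/√n, so n = (zσ/E)².
At 80% confidence, z = 1.282.
n = (1.282 × 13.2 / 2.98)² = 32.25
Round up: n = 33.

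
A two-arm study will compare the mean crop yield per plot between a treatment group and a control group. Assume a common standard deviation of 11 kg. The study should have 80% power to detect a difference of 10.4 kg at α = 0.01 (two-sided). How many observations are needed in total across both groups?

54 total

For two equal groups, n per group = 2·((z_{α/2} + z_β)·σ/δ)².
z_{α/2} = 2.576; z_β = 0.842 (power 80%).
n = 2 × (3.418 × 11 / 10.4)² = 2 × 13.07 = 26.14
Round up: n = 27 per group.
Total across both groups: 2 × 27 = 54.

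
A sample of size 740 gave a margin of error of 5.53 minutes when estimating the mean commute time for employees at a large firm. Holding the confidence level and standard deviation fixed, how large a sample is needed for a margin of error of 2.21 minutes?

4634

Margin of error scales as 1/√n, so n₂ = n₁·(E₁/E₂)².
n₂ = 740 × (5.53/2.21)² = 740 × 6.261 = 4633.14
Round up: n₂ = 4634.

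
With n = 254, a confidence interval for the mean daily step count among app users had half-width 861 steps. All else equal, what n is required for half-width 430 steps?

1019

Margin of error scales as 1/√n, so n₂ = n₁·(E₁/E₂)².
n₂ = 254 × (861/430)² = 254 × 4.009 = 1018.29
Round up: n₂ = 1019.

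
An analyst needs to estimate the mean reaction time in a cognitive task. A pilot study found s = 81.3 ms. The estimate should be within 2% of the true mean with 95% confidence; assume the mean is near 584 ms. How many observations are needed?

187

For a mean, the margin of error is E = z·σ/√n, so n = (zσ/E)².
At 95% confidence, z = 1.960.
E = 2% of 584 = 11.68 ms.
n = (1.960 × 81.3 / 11.68)² = 186.13
Round up: n = 187.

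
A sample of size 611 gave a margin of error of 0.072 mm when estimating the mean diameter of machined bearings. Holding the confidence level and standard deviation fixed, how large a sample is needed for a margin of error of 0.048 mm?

n = 1375

Margin of error scales as 1/√n, so n₂ = n₁·(E₁/E₂)².
n₂ = 611 × (0.072/0.048)² = 611 × 2.25 = 1374.75
Round up: n₂ = 1375.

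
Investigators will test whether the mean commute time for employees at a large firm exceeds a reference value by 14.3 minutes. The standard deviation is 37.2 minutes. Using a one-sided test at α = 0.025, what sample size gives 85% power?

For a one-sample z-test, n = ((z_α + z_β)·σ/δ)².
z_α = 1.960 (one-sided α = 0.025); z_β = 1.036 (power 85% → β = 0.15).
n = (2.996 × 37.2 / 14.3)² = 60.74
Round up: n = 61.

n = 61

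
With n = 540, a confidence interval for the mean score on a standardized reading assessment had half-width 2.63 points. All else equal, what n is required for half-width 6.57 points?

Margin of error scales as 1/√n, so n₂ = n₁·(E₁/E₂)².
n₂ = 540 × (2.63/6.57)² = 540 × 0.1602 = 86.51
Round up: n₂ = 87.

87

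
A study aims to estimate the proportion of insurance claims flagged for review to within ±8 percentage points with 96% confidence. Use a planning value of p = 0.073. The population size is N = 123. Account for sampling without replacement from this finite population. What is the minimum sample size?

n = 33

For a proportion with margin E = 0.08 at 96% confidence, z = 2.054.
n = p̂(1−p̂)(z/E)² = 0.073 × 0.927 × (2.054/0.08)² = 44.61 — call this n₀.
Finite-population correction with N = 123: n = n₀ / (1 + (n₀−1)/N) = 44.61 / 1.355 = 32.92
Round up: n = 33.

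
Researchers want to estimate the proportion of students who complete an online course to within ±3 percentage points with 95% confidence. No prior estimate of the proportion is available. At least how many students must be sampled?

For a proportion with margin E = 0.03 at 95% confidence, z = 1.960.
With no prior estimate, use p = 0.5, which maximizes p(1−p) at 0.25.
n = 0.25 × (z/E)² = 0.25 × (1.960/0.03)² = 1067.11
Round up: n = 1068.

1068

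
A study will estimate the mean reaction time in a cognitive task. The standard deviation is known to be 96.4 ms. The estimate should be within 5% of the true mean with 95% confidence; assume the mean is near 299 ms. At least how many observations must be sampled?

For a mean, the margin of error is E = z·σ/√n, so n = (zσ/E)².
At 95% confidence, z = 1.960.
E = 5% of 299 = 14.95 ms.
n = (1.960 × 96.4 / 14.95)² = 159.73
Round up: n = 160.

n = 160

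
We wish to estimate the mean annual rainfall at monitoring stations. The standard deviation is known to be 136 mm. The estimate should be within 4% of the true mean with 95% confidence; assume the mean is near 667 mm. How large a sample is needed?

n = 100

For a mean, the margin of error is E = z·σ/√n, so n = (zσ/E)².
At 95% confidence, z = 1.960.
E = 4% of 667 = 26.68 mm.
n = (1.960 × 136 / 26.68)² = 99.82
Round up: n = 100.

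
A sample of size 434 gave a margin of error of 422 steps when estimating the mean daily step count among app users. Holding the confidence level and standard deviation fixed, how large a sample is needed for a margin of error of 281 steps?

Margin of error scales as 1/√n, so n₂ = n₁·(E₁/E₂)².
n₂ = 434 × (422/281)² = 434 × 2.255 = 978.67
Round up: n₂ = 979.

979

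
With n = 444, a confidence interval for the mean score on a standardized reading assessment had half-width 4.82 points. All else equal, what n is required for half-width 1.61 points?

Margin of error scales as 1/√n, so n₂ = n₁·(E₁/E₂)².
n₂ = 444 × (4.82/1.61)² = 444 × 8.963 = 3979.57
Round up: n₂ = 3980.

3980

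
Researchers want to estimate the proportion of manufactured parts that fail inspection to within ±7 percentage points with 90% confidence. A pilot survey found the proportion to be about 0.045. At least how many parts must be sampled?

For a proportion with margin E = 0.07 at 90% confidence, z = 1.645.
n = p̂(1−p̂)(z/E)² = 0.045 × 0.955 × (1.645/0.07)² = 23.73
Round up: n = 24.

24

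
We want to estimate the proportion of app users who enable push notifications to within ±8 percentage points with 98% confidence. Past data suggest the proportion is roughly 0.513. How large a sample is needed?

For a proportion with margin E = 0.08 at 98% confidence, z = 2.326.
n = p̂(1−p̂)(z/E)² = 0.513 × 0.487 × (2.326/0.08)² = 211.20
Round up: n = 212.

212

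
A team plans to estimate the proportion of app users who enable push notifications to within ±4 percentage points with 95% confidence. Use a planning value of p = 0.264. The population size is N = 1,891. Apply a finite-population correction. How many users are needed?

For a proportion with margin E = 0.04 at 95% confidence, z = 1.960.
n = p̂(1−p̂)(z/E)² = 0.264 × 0.736 × (1.960/0.04)² = 466.52 — call this n₀.
Finite-population correction with N = 1,891: n = n₀ / (1 + (n₀−1)/N) = 466.52 / 1.246 = 374.41
Round up: n = 375.

375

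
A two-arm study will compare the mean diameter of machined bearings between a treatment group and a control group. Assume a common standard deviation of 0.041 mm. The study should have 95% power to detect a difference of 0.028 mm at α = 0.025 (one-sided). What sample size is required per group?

For two equal groups, n per group = 2·((z_α + z_β)·σ/δ)².
z_α = 1.960; z_β = 1.645 (power 95%).
n = 2 × (3.605 × 0.041 / 0.028)² = 2 × 27.87 = 55.74
Round up: n = 56 per group.

56 per group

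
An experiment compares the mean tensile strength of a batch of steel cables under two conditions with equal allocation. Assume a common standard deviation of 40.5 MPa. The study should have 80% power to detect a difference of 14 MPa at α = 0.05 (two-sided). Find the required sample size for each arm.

132 per group

For two equal groups, n per group = 2·((z_{α/2} + z_β)·σ/δ)².
z_{α/2} = 1.960; z_β = 0.842 (power 80%).
n = 2 × (2.802 × 40.5 / 14)² = 2 × 65.70 = 131.40
Round up: n = 132 per group.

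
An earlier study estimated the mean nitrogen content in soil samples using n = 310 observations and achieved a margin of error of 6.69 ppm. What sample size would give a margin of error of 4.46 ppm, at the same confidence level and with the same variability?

n = 698

Margin of error scales as 1/√n, so n₂ = n₁·(E₁/E₂)².
n₂ = 310 × (6.69/4.46)² = 310 × 2.25 = 697.50
Round up: n₂ = 698.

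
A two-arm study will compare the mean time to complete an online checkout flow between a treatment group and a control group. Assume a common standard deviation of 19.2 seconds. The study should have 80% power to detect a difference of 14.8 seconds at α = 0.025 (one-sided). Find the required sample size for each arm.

27 per group

For two equal groups, n per group = 2·((z_α + z_β)·σ/δ)².
z_α = 1.960; z_β = 0.842 (power 80%).
n = 2 × (2.802 × 19.2 / 14.8)² = 2 × 13.21 = 26.42
Round up: n = 27 per group.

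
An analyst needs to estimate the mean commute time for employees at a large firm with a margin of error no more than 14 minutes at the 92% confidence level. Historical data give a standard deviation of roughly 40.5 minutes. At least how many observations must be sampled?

For a mean, the margin of error is E = z·σ/√n, so n = (zσ/E)².
At 92% confidence, z = 1.751.
n = (1.751 × 40.5 / 14)² = 25.66
Round up: n = 26.

n = 26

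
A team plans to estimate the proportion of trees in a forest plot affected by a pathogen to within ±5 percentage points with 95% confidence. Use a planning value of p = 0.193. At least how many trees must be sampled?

240

For a proportion with margin E = 0.05 at 95% confidence, z = 1.960.
n = p̂(1−p̂)(z/E)² = 0.193 × 0.807 × (1.960/0.05)² = 239.33
Round up: n = 240.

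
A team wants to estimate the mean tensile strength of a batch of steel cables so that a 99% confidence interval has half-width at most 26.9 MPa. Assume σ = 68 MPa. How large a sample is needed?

43

For a mean, the margin of error is E = z·σ/√n, so n = (zσ/E)².
At 99% confidence, z = 2.576.
n = (2.576 × 68 / 26.9)² = 42.40
Round up: n = 43.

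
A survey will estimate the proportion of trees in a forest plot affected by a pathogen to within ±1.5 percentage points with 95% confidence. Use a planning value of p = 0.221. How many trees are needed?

2940

For a proportion with margin E = 0.015 at 95% confidence, z = 1.960.
n = p̂(1−p̂)(z/E)² = 0.221 × 0.779 × (1.960/0.015)² = 2939.40
Round up: n = 2940.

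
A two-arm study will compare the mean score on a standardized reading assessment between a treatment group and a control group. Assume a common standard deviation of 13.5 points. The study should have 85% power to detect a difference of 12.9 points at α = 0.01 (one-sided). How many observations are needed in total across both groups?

50 total

For two equal groups, n per group = 2·((z_α + z_β)·σ/δ)².
z_α = 2.326; z_β = 1.036 (power 85%).
n = 2 × (3.362 × 13.5 / 12.9)² = 2 × 12.38 = 24.76
Round up: n = 25 per group.
Total across both groups: 2 × 25 = 50.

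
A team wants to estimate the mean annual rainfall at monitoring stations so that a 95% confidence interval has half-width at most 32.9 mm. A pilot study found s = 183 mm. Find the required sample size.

For a mean, the margin of error is E = z·σ/√n, so n = (zσ/E)².
At 95% confidence, z = 1.960.
n = (1.960 × 183 / 32.9)² = 118.86
Round up: n = 119.

119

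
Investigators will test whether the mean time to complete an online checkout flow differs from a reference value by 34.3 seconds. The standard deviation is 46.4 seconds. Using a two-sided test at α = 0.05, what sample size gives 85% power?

For a one-sample z-test, n = ((z_{α/2} + z_β)·σ/δ)².
z_{α/2} = 1.960 (two-sided α = 0.05); z_β = 1.036 (power 85% → β = 0.15).
n = (2.996 × 46.4 / 34.3)² = 16.43
Round up: n = 17.

17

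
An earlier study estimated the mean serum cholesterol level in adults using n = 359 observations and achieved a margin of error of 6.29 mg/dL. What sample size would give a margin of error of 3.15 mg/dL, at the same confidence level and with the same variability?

1432

Margin of error scales as 1/√n, so n₂ = n₁·(E₁/E₂)².
n₂ = 359 × (6.29/3.15)² = 359 × 3.987 = 1431.33
Round up: n₂ = 1432.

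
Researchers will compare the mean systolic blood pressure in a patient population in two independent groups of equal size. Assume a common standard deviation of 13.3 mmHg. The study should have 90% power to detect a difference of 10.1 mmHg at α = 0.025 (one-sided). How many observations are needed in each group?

37 per group

For two equal groups, n per group = 2·((z_α + z_β)·σ/δ)².
z_α = 1.960; z_β = 1.282 (power 90%).
n = 2 × (3.242 × 13.3 / 10.1)² = 2 × 18.23 = 36.46
Round up: n = 37 per group.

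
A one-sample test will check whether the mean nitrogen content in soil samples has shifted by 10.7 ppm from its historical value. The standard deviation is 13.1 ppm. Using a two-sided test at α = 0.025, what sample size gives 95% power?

For a one-sample z-test, n = ((z_{α/2} + z_β)·σ/δ)².
z_{α/2} = 2.241 (two-sided α = 0.025); z_β = 1.645 (power 95% → β = 0.05).
n = (3.886 × 13.1 / 10.7)² = 22.64
Round up: n = 23.

23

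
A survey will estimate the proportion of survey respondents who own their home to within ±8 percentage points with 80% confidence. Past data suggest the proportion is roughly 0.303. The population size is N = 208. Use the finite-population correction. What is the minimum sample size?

For a proportion with margin E = 0.08 at 80% confidence, z = 1.282.
n = p̂(1−p̂)(z/E)² = 0.303 × 0.697 × (1.282/0.08)² = 54.23 — call this n₀.
Finite-population correction with N = 208: n = n₀ / (1 + (n₀−1)/N) = 54.23 / 1.256 = 43.18
Round up: n = 44.

44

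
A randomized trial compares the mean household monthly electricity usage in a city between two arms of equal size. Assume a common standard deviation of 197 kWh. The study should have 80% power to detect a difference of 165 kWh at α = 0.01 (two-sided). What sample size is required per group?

For two equal groups, n per group = 2·((z_{α/2} + z_β)·σ/δ)².
z_{α/2} = 2.576; z_β = 0.842 (power 80%).
n = 2 × (3.418 × 197 / 165)² = 2 × 16.65 = 33.30
Round up: n = 34 per group.

34 per group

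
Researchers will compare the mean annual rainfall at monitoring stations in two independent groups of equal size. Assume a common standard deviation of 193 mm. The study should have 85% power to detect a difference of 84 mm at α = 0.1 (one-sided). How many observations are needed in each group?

57 per group

For two equal groups, n per group = 2·((z_α + z_β)·σ/δ)².
z_α = 1.282; z_β = 1.036 (power 85%).
n = 2 × (2.318 × 193 / 84)² = 2 × 28.37 = 56.74
Round up: n = 57 per group.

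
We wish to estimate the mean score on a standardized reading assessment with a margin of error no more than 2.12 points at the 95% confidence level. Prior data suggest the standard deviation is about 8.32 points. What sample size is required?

For a mean, the margin of error is E = z·σ/√n, so n = (zσ/E)².
At 95% confidence, z = 1.960.
n = (1.960 × 8.32 / 2.12)² = 59.17
Round up: n = 60.

60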